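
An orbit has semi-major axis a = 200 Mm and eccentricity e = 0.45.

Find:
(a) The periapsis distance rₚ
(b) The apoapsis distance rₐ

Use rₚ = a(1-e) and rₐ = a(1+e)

Convert to SI: a = 200 Mm = 2e+08 m.
(a) rₚ = a(1 − e) = 2e+08 · (1 − 0.45) = 2e+08 · 0.55 ≈ 1.1e+08 m = 110 Mm.
(b) rₐ = a(1 + e) = 2e+08 · (1 + 0.45) = 2e+08 · 1.45 ≈ 2.9e+08 m = 290 Mm.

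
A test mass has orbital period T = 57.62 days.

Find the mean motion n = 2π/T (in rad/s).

Convert to SI: T = 57.62 days = 4.97837e+06 s.
n = 2π / T.
n = 2π / 4.97837e+06 s ≈ 1.262e-06 rad/s.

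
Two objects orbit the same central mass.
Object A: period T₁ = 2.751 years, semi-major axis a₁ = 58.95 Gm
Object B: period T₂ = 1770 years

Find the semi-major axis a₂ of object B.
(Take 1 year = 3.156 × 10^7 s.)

Convert to SI: T₁ = 2.751 years = 8.68216e+07 s; a₁ = 58.95 Gm = 5.895e+10 m; T₂ = 1770 years = 5.58612e+10 s.
Kepler's third law: (T₁/T₂)² = (a₁/a₂)³ ⇒ a₂ = a₁ · (T₂/T₁)^(2/3).
T₂/T₁ = 5.58612e+10 / 8.68216e+07 = 643.402.
a₂ = 5.895e+10 · (643.402)^(2/3) m ≈ 4.393e+12 m = 4.393 Tm.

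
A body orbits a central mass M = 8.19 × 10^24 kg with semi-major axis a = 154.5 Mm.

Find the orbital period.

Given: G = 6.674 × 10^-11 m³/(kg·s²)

Convert to SI: a = 154.5 Mm = 1.545e+08 m.
GM = G · M = 6.674e-11 · 8.19e+24 = 5.46601e+14 m³/s².
Kepler's third law: T = 2π √(a³ / GM).
Substituting a = 1.545e+08 m and GM = 5.46601e+14 m³/s²:
T = 2π √((1.545e+08)³ / 5.46601e+14) s
T ≈ 5.161e+05 s = 5.973 days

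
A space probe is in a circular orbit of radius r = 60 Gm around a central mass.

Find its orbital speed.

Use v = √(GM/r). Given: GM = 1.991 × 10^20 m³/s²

Convert to SI: r = 60 Gm = 6e+10 m.
For a circular orbit, gravity supplies the centripetal force, so v = √(GM / r).
v = √(1.991e+20 / 6e+10) m/s ≈ 5.76e+04 m/s = 57.6 km/s.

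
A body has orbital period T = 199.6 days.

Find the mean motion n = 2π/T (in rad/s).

Convert to SI: T = 199.6 days = 1.72454e+07 s.
n = 2π / T.
n = 2π / 1.72454e+07 s ≈ 3.643e-07 rad/s.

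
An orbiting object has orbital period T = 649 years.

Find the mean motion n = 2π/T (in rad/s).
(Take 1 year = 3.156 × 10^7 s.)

Convert to SI: T = 649 years = 2.04824e+10 s.
n = 2π / T.
n = 2π / 2.04824e+10 s ≈ 3.068e-10 rad/s.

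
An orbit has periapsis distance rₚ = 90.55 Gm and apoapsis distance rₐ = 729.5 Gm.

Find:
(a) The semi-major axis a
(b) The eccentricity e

Convert to SI: rₚ = 90.55 Gm = 9.055e+10 m; rₐ = 729.5 Gm = 7.295e+11 m.
(a) a = (rₚ + rₐ) / 2 = (9.055e+10 + 7.295e+11) / 2 ≈ 4.1e+11 m = 410 Gm.
(b) e = (rₐ − rₚ) / (rₐ + rₚ) = (7.295e+11 − 9.055e+10) / (7.295e+11 + 9.055e+10) ≈ 0.7792.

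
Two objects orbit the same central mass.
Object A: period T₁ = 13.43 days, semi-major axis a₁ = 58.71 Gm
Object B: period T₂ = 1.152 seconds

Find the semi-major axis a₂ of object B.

Convert to SI: T₁ = 13.43 days = 1.16035e+06 s; a₁ = 58.71 Gm = 5.871e+10 m.
Kepler's third law: (T₁/T₂)² = (a₁/a₂)³ ⇒ a₂ = a₁ · (T₂/T₁)^(2/3).
T₂/T₁ = 1.152 / 1.16035e+06 = 9.92802e-07.
a₂ = 5.871e+10 · (9.92802e-07)^(2/3) m ≈ 5.843e+06 m = 5.843 Mm.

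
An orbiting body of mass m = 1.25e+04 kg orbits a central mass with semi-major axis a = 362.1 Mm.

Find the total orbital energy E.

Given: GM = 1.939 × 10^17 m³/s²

Convert to SI: a = 362.1 Mm = 3.621e+08 m.
E = −GMm / (2a).
E = −1.939e+17 · 1.25e+04 / (2 · 3.621e+08) J ≈ -3.347e+12 J = -3.347 TJ.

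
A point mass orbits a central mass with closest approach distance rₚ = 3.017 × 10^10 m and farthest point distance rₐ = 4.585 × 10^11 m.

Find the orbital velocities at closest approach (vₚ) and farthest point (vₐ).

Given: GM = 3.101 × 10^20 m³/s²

Use the vis-viva equation v² = GM(2/r − 1/a) with a = (rₚ + rₐ)/2 = (3.017e+10 + 4.585e+11)/2 = 2.44335e+11 m.
vₚ = √(GM · (2/rₚ − 1/a)) = √(3.101e+20 · (2/3.017e+10 − 1/2.44335e+11)) m/s ≈ 1.389e+05 m/s = 138.9 km/s.
vₐ = √(GM · (2/rₐ − 1/a)) = √(3.101e+20 · (2/4.585e+11 − 1/2.44335e+11)) m/s ≈ 9139 m/s = 9.139 km/s.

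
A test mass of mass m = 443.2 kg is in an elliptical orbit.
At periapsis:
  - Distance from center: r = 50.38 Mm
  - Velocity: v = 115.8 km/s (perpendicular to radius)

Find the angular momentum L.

Convert to SI: r = 50.38 Mm = 5.038e+07 m; v = 115.8 km/s = 115800 m/s.
Since v is perpendicular to r, L = m · v · r.
L = 443.2 · 115800 · 5.038e+07 kg·m²/s ≈ 2.586e+15 kg·m²/s.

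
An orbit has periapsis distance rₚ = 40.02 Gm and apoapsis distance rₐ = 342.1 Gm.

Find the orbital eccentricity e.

Convert to SI: rₚ = 40.02 Gm = 4.002e+10 m; rₐ = 342.1 Gm = 3.421e+11 m.
e = (rₐ − rₚ) / (rₐ + rₚ).
e = (3.421e+11 − 4.002e+10) / (3.421e+11 + 4.002e+10) = 3.0208e+11 / 3.8212e+11 ≈ 0.7905.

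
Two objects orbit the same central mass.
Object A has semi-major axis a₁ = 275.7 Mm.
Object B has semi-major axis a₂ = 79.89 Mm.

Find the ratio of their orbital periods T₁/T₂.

Convert to SI: a₁ = 275.7 Mm = 2.757e+08 m; a₂ = 79.89 Mm = 7.989e+07 m.
From Kepler's third law, (T₁/T₂)² = (a₁/a₂)³, so T₁/T₂ = (a₁/a₂)^(3/2).
a₁/a₂ = 2.757e+08 / 7.989e+07 = 3.451.
T₁/T₂ = (3.451)^(3/2) ≈ 6.411.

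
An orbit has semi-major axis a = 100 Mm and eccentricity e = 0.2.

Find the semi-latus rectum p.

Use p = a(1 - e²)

Convert to SI: a = 100 Mm = 1e+08 m.
p = a (1 − e²).
p = 1e+08 · (1 − (0.2)²) = 1e+08 · 0.96 ≈ 9.6e+07 m = 96 Mm.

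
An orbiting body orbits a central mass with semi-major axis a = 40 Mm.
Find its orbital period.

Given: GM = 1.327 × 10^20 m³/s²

Convert to SI: a = 40 Mm = 4e+07 m.
Kepler's third law: T = 2π √(a³ / GM).
Substituting a = 4e+07 m and GM = 1.327e+20 m³/s²:
T = 2π √((4e+07)³ / 1.327e+20) s
T ≈ 138 s = 2.3 minutes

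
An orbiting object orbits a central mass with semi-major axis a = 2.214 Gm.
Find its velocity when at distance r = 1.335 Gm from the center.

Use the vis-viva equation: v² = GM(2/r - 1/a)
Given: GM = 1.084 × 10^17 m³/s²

Convert to SI: a = 2.214 Gm = 2.214e+09 m; r = 1.335 Gm = 1.335e+09 m.
Vis-viva: v = √(GM · (2/r − 1/a)).
2/r − 1/a = 2/1.335e+09 − 1/2.214e+09 = 1.04646e-09 m⁻¹.
v = √(1.084e+17 · 1.04646e-09) m/s ≈ 1.065e+04 m/s = 10.65 km/s.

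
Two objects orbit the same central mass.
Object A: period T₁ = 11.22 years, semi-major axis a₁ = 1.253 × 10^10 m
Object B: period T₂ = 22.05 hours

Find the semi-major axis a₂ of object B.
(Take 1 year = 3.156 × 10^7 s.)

Convert to SI: T₁ = 11.22 years = 3.54103e+08 s; T₂ = 22.05 hours = 79380 s.
Kepler's third law: (T₁/T₂)² = (a₁/a₂)³ ⇒ a₂ = a₁ · (T₂/T₁)^(2/3).
T₂/T₁ = 79380 / 3.54103e+08 = 0.000224172.
a₂ = 1.253e+10 · (0.000224172)^(2/3) m ≈ 4.624e+07 m = 4.624 × 10^7 m.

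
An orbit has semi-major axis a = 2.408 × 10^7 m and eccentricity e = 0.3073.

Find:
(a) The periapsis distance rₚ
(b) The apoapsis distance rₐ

(a) rₚ = a(1 − e) = 2.408e+07 · (1 − 0.3073) = 2.408e+07 · 0.6927 ≈ 1.668e+07 m = 1.668 × 10^7 m.
(b) rₐ = a(1 + e) = 2.408e+07 · (1 + 0.3073) = 2.408e+07 · 1.3073 ≈ 3.148e+07 m = 3.148 × 10^7 m.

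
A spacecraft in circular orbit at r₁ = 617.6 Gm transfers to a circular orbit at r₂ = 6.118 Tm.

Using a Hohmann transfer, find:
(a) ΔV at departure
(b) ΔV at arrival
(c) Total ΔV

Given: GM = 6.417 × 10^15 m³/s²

Convert to SI: r₁ = 617.6 Gm = 6.176e+11 m; r₂ = 6.118 Tm = 6.118e+12 m.
Transfer semi-major axis: a_t = (r₁ + r₂)/2 = (6.176e+11 + 6.118e+12)/2 = 3.3678e+12 m.
Circular speeds: v₁ = √(GM/r₁) = 101.932 m/s, v₂ = √(GM/r₂) = 32.3863 m/s.
Transfer speeds (vis-viva v² = GM(2/r − 1/a_t)): v₁ᵗ = 137.386 m/s, v₂ᵗ = 13.8689 m/s.
(a) ΔV₁ = |v₁ᵗ − v₁| ≈ 35.45 m/s = 35.45 m/s.
(b) ΔV₂ = |v₂ − v₂ᵗ| ≈ 18.52 m/s = 18.52 m/s.
(c) ΔV_total = ΔV₁ + ΔV₂ ≈ 53.97 m/s = 53.97 m/s.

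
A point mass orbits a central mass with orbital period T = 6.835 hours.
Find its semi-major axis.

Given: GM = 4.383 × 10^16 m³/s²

Convert to SI: T = 6.835 hours = 24606 s.
Invert Kepler's third law: a = (GM · T² / (4π²))^(1/3).
Substituting T = 24606 s and GM = 4.383e+16 m³/s²:
a = (4.383e+16 · (24606)² / (4π²))^(1/3) m
a ≈ 8.76e+07 m = 8.76 × 10^7 m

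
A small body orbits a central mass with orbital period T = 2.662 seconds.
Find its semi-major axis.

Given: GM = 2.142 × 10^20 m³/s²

Invert Kepler's third law: a = (GM · T² / (4π²))^(1/3).
Substituting T = 2.662 s and GM = 2.142e+20 m³/s²:
a = (2.142e+20 · (2.662)² / (4π²))^(1/3) m
a ≈ 3.375e+06 m = 3.375 Mm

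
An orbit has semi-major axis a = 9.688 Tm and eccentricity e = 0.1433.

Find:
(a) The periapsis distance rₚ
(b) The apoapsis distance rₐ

Convert to SI: a = 9.688 Tm = 9.688e+12 m.
(a) rₚ = a(1 − e) = 9.688e+12 · (1 − 0.1433) = 9.688e+12 · 0.8567 ≈ 8.3e+12 m = 8.3 Tm.
(b) rₐ = a(1 + e) = 9.688e+12 · (1 + 0.1433) = 9.688e+12 · 1.1433 ≈ 1.108e+13 m = 11.08 Tm.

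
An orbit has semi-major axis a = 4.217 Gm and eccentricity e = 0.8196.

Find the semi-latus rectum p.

Convert to SI: a = 4.217 Gm = 4.217e+09 m.
p = a (1 − e²).
p = 4.217e+09 · (1 − (0.8196)²) = 4.217e+09 · 0.328256 ≈ 1.384e+09 m = 1.384 Gm.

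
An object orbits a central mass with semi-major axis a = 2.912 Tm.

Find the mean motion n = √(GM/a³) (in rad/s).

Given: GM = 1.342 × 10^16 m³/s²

Convert to SI: a = 2.912 Tm = 2.912e+12 m.
n = √(GM / a³).
n = √(1.342e+16 / (2.912e+12)³) rad/s ≈ 2.331e-11 rad/s.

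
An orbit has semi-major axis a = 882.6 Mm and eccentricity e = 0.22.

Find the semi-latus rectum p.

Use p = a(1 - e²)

Convert to SI: a = 882.6 Mm = 8.826e+08 m.
p = a (1 − e²).
p = 8.826e+08 · (1 − (0.22)²) = 8.826e+08 · 0.9516 ≈ 8.399e+08 m = 839.9 Mm.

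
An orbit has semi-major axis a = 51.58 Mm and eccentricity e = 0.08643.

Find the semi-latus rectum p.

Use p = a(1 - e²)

Convert to SI: a = 51.58 Mm = 5.158e+07 m.
p = a (1 − e²).
p = 5.158e+07 · (1 − (0.08643)²) = 5.158e+07 · 0.99253 ≈ 5.119e+07 m = 51.19 Mm.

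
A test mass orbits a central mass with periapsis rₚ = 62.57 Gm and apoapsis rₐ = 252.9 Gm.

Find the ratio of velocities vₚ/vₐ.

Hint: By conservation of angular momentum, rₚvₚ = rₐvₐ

Convert to SI: rₚ = 62.57 Gm = 6.257e+10 m; rₐ = 252.9 Gm = 2.529e+11 m.
Conservation of angular momentum gives rₚvₚ = rₐvₐ, so vₚ/vₐ = rₐ/rₚ.
vₚ/vₐ = 2.529e+11 / 6.257e+10 ≈ 4.042.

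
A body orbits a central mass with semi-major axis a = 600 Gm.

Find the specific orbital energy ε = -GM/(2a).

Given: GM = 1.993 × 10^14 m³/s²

Convert to SI: a = 600 Gm = 6e+11 m.
ε = −GM / (2a).
ε = −1.993e+14 / (2 · 6e+11) J/kg ≈ -166.1 J/kg = -166.1 J/kg.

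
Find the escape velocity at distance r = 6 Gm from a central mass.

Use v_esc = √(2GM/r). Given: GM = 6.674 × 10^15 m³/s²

Convert to SI: r = 6 Gm = 6e+09 m.
Escape velocity comes from setting total energy to zero: ½v² − GM/r = 0 ⇒ v_esc = √(2GM / r).
v_esc = √(2 · 6.674e+15 / 6e+09) m/s ≈ 1492 m/s = 1.492 km/s.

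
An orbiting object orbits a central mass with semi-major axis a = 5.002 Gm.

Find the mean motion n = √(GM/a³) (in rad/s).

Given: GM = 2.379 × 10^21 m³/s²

Convert to SI: a = 5.002 Gm = 5.002e+09 m.
n = √(GM / a³).
n = √(2.379e+21 / (5.002e+09)³) rad/s ≈ 0.0001379 rad/s.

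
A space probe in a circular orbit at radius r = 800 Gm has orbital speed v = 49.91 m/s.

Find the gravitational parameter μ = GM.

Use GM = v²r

Convert to SI: r = 800 Gm = 8e+11 m.
For a circular orbit v² = GM/r, so GM = v² · r.
GM = (49.91)² · 8e+11 m³/s² ≈ 1.993e+15 m³/s² = 1.993 × 10^15 m³/s².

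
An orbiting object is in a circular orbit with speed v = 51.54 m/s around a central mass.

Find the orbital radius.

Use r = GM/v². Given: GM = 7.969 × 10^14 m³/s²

For a circular orbit, v² = GM / r, so r = GM / v².
r = 7.969e+14 / (51.54)² m ≈ 3e+11 m = 300 Gm.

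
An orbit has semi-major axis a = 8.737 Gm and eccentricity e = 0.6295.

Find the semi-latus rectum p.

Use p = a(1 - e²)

Convert to SI: a = 8.737 Gm = 8.737e+09 m.
p = a (1 − e²).
p = 8.737e+09 · (1 − (0.6295)²) = 8.737e+09 · 0.60373 ≈ 5.275e+09 m = 5.275 Gm.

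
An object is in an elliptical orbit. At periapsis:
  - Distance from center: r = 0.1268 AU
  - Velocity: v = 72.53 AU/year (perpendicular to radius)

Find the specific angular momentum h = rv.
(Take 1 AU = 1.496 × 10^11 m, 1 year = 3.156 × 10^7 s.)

Convert to SI: r = 0.1268 AU = 1.89693e+10 m; v = 72.53 AU/year = 343805 m/s.
With v perpendicular to r, h = r · v.
h = 1.89693e+10 · 343805 m²/s ≈ 6.522e+15 m²/s.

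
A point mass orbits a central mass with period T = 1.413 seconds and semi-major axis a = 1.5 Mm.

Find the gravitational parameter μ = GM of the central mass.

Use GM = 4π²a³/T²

Convert to SI: a = 1.5 Mm = 1.5e+06 m.
GM = 4π² · a³ / T².
GM = 4π² · (1.5e+06)³ / (1.413)² m³/s² ≈ 6.673e+19 m³/s² = 6.673 × 10^19 m³/s².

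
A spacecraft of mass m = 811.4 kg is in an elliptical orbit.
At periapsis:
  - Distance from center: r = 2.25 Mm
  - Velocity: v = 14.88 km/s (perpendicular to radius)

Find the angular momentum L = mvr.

Convert to SI: r = 2.25 Mm = 2.25e+06 m; v = 14.88 km/s = 14880 m/s.
Since v is perpendicular to r, L = m · v · r.
L = 811.4 · 14880 · 2.25e+06 kg·m²/s ≈ 2.717e+13 kg·m²/s.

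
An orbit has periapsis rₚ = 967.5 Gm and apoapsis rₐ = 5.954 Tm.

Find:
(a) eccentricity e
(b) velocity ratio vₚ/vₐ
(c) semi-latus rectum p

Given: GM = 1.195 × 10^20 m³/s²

Convert to SI: rₚ = 967.5 Gm = 9.675e+11 m; rₐ = 5.954 Tm = 5.954e+12 m.
(a) e = (rₐ − rₚ)/(rₐ + rₚ) = (5.954e+12 − 9.675e+11)/(5.954e+12 + 9.675e+11) ≈ 0.7204
(b) Conservation of angular momentum (rₚvₚ = rₐvₐ) gives vₚ/vₐ = rₐ/rₚ = 5.954e+12/9.675e+11 ≈ 6.154
(c) From a = (rₚ + rₐ)/2 = 3.46075e+12 m and e = (rₐ − rₚ)/(rₐ + rₚ) = 0.720436, p = a(1 − e²) = 3.46075e+12 · (1 − (0.720436)²) ≈ 1.665e+12 m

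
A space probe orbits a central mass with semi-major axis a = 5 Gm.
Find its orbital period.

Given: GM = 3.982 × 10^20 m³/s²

Convert to SI: a = 5 Gm = 5e+09 m.
Kepler's third law: T = 2π √(a³ / GM).
Substituting a = 5e+09 m and GM = 3.982e+20 m³/s²:
T = 2π √((5e+09)³ / 3.982e+20) s
T ≈ 1.113e+05 s = 1.288 days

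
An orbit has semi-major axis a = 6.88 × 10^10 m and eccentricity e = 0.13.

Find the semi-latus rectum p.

p = a (1 − e²).
p = 6.88e+10 · (1 − (0.13)²) = 6.88e+10 · 0.9831 ≈ 6.764e+10 m = 6.764 × 10^10 m.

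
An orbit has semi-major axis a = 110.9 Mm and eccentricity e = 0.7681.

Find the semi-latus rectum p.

Convert to SI: a = 110.9 Mm = 1.109e+08 m.
p = a (1 − e²).
p = 1.109e+08 · (1 − (0.7681)²) = 1.109e+08 · 0.410022 ≈ 4.547e+07 m = 45.47 Mm.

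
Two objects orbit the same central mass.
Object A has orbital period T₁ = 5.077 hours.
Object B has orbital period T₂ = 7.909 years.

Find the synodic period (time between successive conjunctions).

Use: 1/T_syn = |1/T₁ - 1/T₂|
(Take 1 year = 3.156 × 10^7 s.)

Convert to SI: T₁ = 5.077 hours = 18277.2 s; T₂ = 7.909 years = 2.49608e+08 s.
T_syn = |T₁ · T₂ / (T₁ − T₂)|.
T_syn = |18277.2 · 2.49608e+08 / (18277.2 − 2.49608e+08)| s ≈ 1.828e+04 s = 5.077 hours.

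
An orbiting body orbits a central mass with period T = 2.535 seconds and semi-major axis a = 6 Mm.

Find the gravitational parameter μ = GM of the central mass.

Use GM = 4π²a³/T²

Convert to SI: a = 6 Mm = 6e+06 m.
GM = 4π² · a³ / T².
GM = 4π² · (6e+06)³ / (2.535)² m³/s² ≈ 1.327e+21 m³/s² = 1.327 × 10^21 m³/s².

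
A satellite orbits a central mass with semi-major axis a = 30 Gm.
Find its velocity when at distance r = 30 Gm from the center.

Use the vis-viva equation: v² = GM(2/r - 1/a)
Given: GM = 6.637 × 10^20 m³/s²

Convert to SI: a = 30 Gm = 3e+10 m; r = 30 Gm = 3e+10 m.
Vis-viva: v = √(GM · (2/r − 1/a)).
2/r − 1/a = 2/3e+10 − 1/3e+10 = 3.33333e-11 m⁻¹.
v = √(6.637e+20 · 3.33333e-11) m/s ≈ 1.487e+05 m/s = 148.7 km/s.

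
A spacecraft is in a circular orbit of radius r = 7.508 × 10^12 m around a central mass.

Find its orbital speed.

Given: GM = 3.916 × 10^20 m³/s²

For a circular orbit, gravity supplies the centripetal force, so v = √(GM / r).
v = √(3.916e+20 / 7.508e+12) m/s ≈ 7222 m/s = 7.222 km/s.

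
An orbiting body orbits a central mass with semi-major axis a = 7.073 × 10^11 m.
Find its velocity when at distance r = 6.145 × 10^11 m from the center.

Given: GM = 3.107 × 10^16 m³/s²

Vis-viva: v = √(GM · (2/r − 1/a)).
2/r − 1/a = 2/6.145e+11 − 1/7.073e+11 = 1.84085e-12 m⁻¹.
v = √(3.107e+16 · 1.84085e-12) m/s ≈ 239.2 m/s = 239.2 m/s.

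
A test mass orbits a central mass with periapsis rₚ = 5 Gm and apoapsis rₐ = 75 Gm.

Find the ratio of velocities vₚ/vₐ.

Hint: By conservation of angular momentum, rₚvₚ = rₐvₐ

Convert to SI: rₚ = 5 Gm = 5e+09 m; rₐ = 75 Gm = 7.5e+10 m.
Conservation of angular momentum gives rₚvₚ = rₐvₐ, so vₚ/vₐ = rₐ/rₚ.
vₚ/vₐ = 7.5e+10 / 5e+09 ≈ 15.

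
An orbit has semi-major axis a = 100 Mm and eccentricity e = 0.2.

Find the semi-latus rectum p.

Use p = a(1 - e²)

Convert to SI: a = 100 Mm = 1e+08 m.
p = a (1 − e²).
p = 1e+08 · (1 − (0.2)²) = 1e+08 · 0.96 ≈ 9.6e+07 m = 96 Mm.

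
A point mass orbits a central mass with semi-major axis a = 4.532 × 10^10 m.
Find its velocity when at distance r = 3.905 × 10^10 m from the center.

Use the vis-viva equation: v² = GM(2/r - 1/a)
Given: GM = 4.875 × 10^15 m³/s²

Vis-viva: v = √(GM · (2/r − 1/a)).
2/r − 1/a = 2/3.905e+10 − 1/4.532e+10 = 2.91511e-11 m⁻¹.
v = √(4.875e+15 · 2.91511e-11) m/s ≈ 377 m/s = 377 m/s.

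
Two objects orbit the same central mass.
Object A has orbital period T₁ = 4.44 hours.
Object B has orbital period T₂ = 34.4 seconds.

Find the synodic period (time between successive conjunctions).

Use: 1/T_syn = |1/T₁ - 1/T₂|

Convert to SI: T₁ = 4.44 hours = 15984 s.
T_syn = |T₁ · T₂ / (T₁ − T₂)|.
T_syn = |15984 · 34.4 / (15984 − 34.4)| s ≈ 34.47 s = 34.47 seconds.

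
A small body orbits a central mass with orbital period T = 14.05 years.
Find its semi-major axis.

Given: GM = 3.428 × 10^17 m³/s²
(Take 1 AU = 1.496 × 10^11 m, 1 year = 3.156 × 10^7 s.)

Convert to SI: T = 14.05 years = 4.43418e+08 s.
Invert Kepler's third law: a = (GM · T² / (4π²))^(1/3).
Substituting T = 4.43418e+08 s and GM = 3.428e+17 m³/s²:
a = (3.428e+17 · (4.43418e+08)² / (4π²))^(1/3) m
a ≈ 1.195e+11 m = 0.7989 AU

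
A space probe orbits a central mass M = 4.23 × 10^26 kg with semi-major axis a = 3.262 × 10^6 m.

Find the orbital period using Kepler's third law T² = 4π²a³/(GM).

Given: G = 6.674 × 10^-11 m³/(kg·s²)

GM = G · M = 6.674e-11 · 4.23e+26 = 2.8231e+16 m³/s².
Kepler's third law: T = 2π √(a³ / GM).
Substituting a = 3.262e+06 m and GM = 2.8231e+16 m³/s²:
T = 2π √((3.262e+06)³ / 2.8231e+16) s
T ≈ 220.3 s = 3.672 minutes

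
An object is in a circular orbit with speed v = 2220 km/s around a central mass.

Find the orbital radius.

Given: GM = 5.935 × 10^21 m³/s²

Convert to SI: v = 2220 km/s = 2.22e+06 m/s.
For a circular orbit, v² = GM / r, so r = GM / v².
r = 5.935e+21 / (2.22e+06)² m ≈ 1.204e+09 m = 1.204 Gm.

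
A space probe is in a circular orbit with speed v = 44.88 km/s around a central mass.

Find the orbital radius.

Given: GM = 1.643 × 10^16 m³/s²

Convert to SI: v = 44.88 km/s = 44880 m/s.
For a circular orbit, v² = GM / r, so r = GM / v².
r = 1.643e+16 / (44880)² m ≈ 8.157e+06 m = 8.157 Mm.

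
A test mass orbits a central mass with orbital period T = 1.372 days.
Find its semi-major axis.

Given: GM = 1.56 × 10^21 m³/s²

Convert to SI: T = 1.372 days = 118541 s.
Invert Kepler's third law: a = (GM · T² / (4π²))^(1/3).
Substituting T = 118541 s and GM = 1.56e+21 m³/s²:
a = (1.56e+21 · (118541)² / (4π²))^(1/3) m
a ≈ 8.219e+09 m = 8.219 × 10^9 m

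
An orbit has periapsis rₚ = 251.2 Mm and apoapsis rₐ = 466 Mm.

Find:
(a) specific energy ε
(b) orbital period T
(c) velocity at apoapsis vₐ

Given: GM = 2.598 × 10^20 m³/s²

Convert to SI: rₚ = 251.2 Mm = 2.512e+08 m; rₐ = 466 Mm = 4.66e+08 m.
(a) With a = (rₚ + rₐ)/2 = 3.586e+08 m, ε = −GM/(2a) = −2.598e+20/(2 · 3.586e+08) J/kg ≈ -3.622e+11 J/kg
(b) With a = (rₚ + rₐ)/2 = 3.586e+08 m, T = 2π √(a³/GM) = 2π √((3.586e+08)³/2.598e+20) s ≈ 2647 s
(c) With a = (rₚ + rₐ)/2 = 3.586e+08 m, vₐ = √(GM (2/rₐ − 1/a)) = √(2.598e+20 · (2/4.66e+08 − 1/3.586e+08)) m/s ≈ 6.249e+05 m/s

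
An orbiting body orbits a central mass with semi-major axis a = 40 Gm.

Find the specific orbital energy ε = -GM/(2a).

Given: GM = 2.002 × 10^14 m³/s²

Convert to SI: a = 40 Gm = 4e+10 m.
ε = −GM / (2a).
ε = −2.002e+14 / (2 · 4e+10) J/kg ≈ -2502 J/kg = -2.502 kJ/kg.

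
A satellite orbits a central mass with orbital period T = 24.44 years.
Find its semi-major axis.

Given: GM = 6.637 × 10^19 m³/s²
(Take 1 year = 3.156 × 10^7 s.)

Convert to SI: T = 24.44 years = 7.71326e+08 s.
Invert Kepler's third law: a = (GM · T² / (4π²))^(1/3).
Substituting T = 7.71326e+08 s and GM = 6.637e+19 m³/s²:
a = (6.637e+19 · (7.71326e+08)² / (4π²))^(1/3) m
a ≈ 1e+12 m = 1 Tm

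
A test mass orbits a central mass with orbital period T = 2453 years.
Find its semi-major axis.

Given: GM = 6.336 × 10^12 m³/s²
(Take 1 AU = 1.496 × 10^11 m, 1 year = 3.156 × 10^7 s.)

Convert to SI: T = 2453 years = 7.74167e+10 s.
Invert Kepler's third law: a = (GM · T² / (4π²))^(1/3).
Substituting T = 7.74167e+10 s and GM = 6.336e+12 m³/s²:
a = (6.336e+12 · (7.74167e+10)² / (4π²))^(1/3) m
a ≈ 9.871e+10 m = 0.6598 AU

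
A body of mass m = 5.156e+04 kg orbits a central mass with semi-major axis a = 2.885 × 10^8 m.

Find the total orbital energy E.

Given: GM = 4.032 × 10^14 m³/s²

E = −GMm / (2a).
E = −4.032e+14 · 5.156e+04 / (2 · 2.885e+08) J ≈ -3.603e+10 J = -36.03 GJ.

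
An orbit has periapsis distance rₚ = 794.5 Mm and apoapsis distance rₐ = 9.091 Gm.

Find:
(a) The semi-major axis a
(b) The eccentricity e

Convert to SI: rₚ = 794.5 Mm = 7.945e+08 m; rₐ = 9.091 Gm = 9.091e+09 m.
(a) a = (rₚ + rₐ) / 2 = (7.945e+08 + 9.091e+09) / 2 ≈ 4.943e+09 m = 4.943 Gm.
(b) e = (rₐ − rₚ) / (rₐ + rₚ) = (9.091e+09 − 7.945e+08) / (9.091e+09 + 7.945e+08) ≈ 0.8393.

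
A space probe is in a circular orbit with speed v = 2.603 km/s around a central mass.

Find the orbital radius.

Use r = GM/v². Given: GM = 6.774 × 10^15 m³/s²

Convert to SI: v = 2.603 km/s = 2603 m/s.
For a circular orbit, v² = GM / r, so r = GM / v².
r = 6.774e+15 / (2603)² m ≈ 9.998e+08 m = 999.8 Mm.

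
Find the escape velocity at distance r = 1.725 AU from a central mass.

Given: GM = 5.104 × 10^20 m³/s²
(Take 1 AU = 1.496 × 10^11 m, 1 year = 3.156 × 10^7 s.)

Convert to SI: r = 1.725 AU = 2.5806e+11 m.
Escape velocity comes from setting total energy to zero: ½v² − GM/r = 0 ⇒ v_esc = √(2GM / r).
v_esc = √(2 · 5.104e+20 / 2.5806e+11) m/s ≈ 6.289e+04 m/s = 13.27 AU/year.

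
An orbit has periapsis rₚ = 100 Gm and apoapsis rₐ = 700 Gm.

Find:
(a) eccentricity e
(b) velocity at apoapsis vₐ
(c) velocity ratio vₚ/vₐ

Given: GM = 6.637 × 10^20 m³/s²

Convert to SI: rₚ = 100 Gm = 1e+11 m; rₐ = 700 Gm = 7e+11 m.
(a) e = (rₐ − rₚ)/(rₐ + rₚ) = (7e+11 − 1e+11)/(7e+11 + 1e+11) ≈ 0.75
(b) With a = (rₚ + rₐ)/2 = 4e+11 m, vₐ = √(GM (2/rₐ − 1/a)) = √(6.637e+20 · (2/7e+11 − 1/4e+11)) m/s ≈ 1.54e+04 m/s
(c) Conservation of angular momentum (rₚvₚ = rₐvₐ) gives vₚ/vₐ = rₐ/rₚ = 7e+11/1e+11 ≈ 7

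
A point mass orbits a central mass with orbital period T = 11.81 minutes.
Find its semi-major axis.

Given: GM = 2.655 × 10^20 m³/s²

Convert to SI: T = 11.81 minutes = 708.6 s.
Invert Kepler's third law: a = (GM · T² / (4π²))^(1/3).
Substituting T = 708.6 s and GM = 2.655e+20 m³/s²:
a = (2.655e+20 · (708.6)² / (4π²))^(1/3) m
a ≈ 1.5e+08 m = 150 Mm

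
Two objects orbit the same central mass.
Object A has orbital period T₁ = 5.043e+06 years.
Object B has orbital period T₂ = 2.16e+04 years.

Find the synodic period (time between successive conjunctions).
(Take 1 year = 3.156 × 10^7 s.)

Convert to SI: T₁ = 5.043e+06 years = 1.59157e+14 s; T₂ = 2.16e+04 years = 6.81696e+11 s.
T_syn = |T₁ · T₂ / (T₁ − T₂)|.
T_syn = |1.59157e+14 · 6.81696e+11 / (1.59157e+14 − 6.81696e+11)| s ≈ 6.846e+11 s = 2.169e+04 years.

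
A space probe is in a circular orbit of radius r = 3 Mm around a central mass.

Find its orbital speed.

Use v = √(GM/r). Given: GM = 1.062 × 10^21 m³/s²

Convert to SI: r = 3 Mm = 3e+06 m.
For a circular orbit, gravity supplies the centripetal force, so v = √(GM / r).
v = √(1.062e+21 / 3e+06) m/s ≈ 1.881e+07 m/s = 1.881e+04 km/s.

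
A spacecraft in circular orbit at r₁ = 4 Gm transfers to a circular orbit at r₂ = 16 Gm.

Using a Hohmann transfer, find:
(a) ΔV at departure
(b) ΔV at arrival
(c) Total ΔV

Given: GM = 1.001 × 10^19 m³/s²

Convert to SI: r₁ = 4 Gm = 4e+09 m; r₂ = 16 Gm = 1.6e+10 m.
Transfer semi-major axis: a_t = (r₁ + r₂)/2 = (4e+09 + 1.6e+10)/2 = 1e+10 m.
Circular speeds: v₁ = √(GM/r₁) = 50025 m/s, v₂ = √(GM/r₂) = 25012.5 m/s.
Transfer speeds (vis-viva v² = GM(2/r − 1/a_t)): v₁ᵗ = 63277.2 m/s, v₂ᵗ = 15819.3 m/s.
(a) ΔV₁ = |v₁ᵗ − v₁| ≈ 1.325e+04 m/s = 13.25 km/s.
(b) ΔV₂ = |v₂ − v₂ᵗ| ≈ 9193 m/s = 9.193 km/s.
(c) ΔV_total = ΔV₁ + ΔV₂ ≈ 2.245e+04 m/s = 22.45 km/s.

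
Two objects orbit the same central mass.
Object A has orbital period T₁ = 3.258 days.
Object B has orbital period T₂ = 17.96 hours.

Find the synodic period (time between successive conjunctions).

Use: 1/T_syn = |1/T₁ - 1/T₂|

Convert to SI: T₁ = 3.258 days = 281491 s; T₂ = 17.96 hours = 64656 s.
T_syn = |T₁ · T₂ / (T₁ − T₂)|.
T_syn = |281491 · 64656 / (281491 − 64656)| s ≈ 8.394e+04 s = 23.32 hours.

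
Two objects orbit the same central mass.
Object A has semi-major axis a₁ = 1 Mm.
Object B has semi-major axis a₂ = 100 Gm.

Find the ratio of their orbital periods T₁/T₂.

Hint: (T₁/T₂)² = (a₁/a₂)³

Convert to SI: a₁ = 1 Mm = 1e+06 m; a₂ = 100 Gm = 1e+11 m.
From Kepler's third law, (T₁/T₂)² = (a₁/a₂)³, so T₁/T₂ = (a₁/a₂)^(3/2).
a₁/a₂ = 1e+06 / 1e+11 = 1e-05.
T₁/T₂ = (1e-05)^(3/2) ≈ 3.162e-08.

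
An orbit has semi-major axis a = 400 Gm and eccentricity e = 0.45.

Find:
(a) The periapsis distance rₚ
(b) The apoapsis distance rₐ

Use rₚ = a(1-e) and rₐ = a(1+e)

Convert to SI: a = 400 Gm = 4e+11 m.
(a) rₚ = a(1 − e) = 4e+11 · (1 − 0.45) = 4e+11 · 0.55 ≈ 2.2e+11 m = 220 Gm.
(b) rₐ = a(1 + e) = 4e+11 · (1 + 0.45) = 4e+11 · 1.45 ≈ 5.8e+11 m = 580 Gm.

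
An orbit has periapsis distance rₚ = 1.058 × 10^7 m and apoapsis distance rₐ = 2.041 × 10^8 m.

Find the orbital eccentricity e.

e = (rₐ − rₚ) / (rₐ + rₚ).
e = (2.041e+08 − 1.058e+07) / (2.041e+08 + 1.058e+07) = 1.9352e+08 / 2.1468e+08 ≈ 0.9014.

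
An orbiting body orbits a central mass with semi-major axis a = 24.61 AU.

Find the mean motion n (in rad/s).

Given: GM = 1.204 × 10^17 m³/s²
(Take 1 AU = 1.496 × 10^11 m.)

Convert to SI: a = 24.61 AU = 3.68166e+12 m.
n = √(GM / a³).
n = √(1.204e+17 / (3.68166e+12)³) rad/s ≈ 4.912e-11 rad/s.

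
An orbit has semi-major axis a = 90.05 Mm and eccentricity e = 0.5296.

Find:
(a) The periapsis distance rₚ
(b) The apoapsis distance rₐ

Convert to SI: a = 90.05 Mm = 9.005e+07 m.
(a) rₚ = a(1 − e) = 9.005e+07 · (1 − 0.5296) = 9.005e+07 · 0.4704 ≈ 4.236e+07 m = 42.36 Mm.
(b) rₐ = a(1 + e) = 9.005e+07 · (1 + 0.5296) = 9.005e+07 · 1.5296 ≈ 1.377e+08 m = 137.7 Mm.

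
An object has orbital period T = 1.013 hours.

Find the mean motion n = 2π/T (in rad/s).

Convert to SI: T = 1.013 hours = 3646.8 s.
n = 2π / T.
n = 2π / 3646.8 s ≈ 0.001723 rad/s.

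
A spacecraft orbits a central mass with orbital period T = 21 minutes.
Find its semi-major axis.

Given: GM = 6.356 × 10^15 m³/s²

Convert to SI: T = 21 minutes = 1260 s.
Invert Kepler's third law: a = (GM · T² / (4π²))^(1/3).
Substituting T = 1260 s and GM = 6.356e+15 m³/s²:
a = (6.356e+15 · (1260)² / (4π²))^(1/3) m
a ≈ 6.346e+06 m = 6.346 Mm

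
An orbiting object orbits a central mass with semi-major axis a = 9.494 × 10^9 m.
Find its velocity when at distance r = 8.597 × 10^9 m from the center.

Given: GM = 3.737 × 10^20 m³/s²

Vis-viva: v = √(GM · (2/r − 1/a)).
2/r − 1/a = 2/8.597e+09 − 1/9.494e+09 = 1.2731e-10 m⁻¹.
v = √(3.737e+20 · 1.2731e-10) m/s ≈ 2.181e+05 m/s = 218.1 km/s.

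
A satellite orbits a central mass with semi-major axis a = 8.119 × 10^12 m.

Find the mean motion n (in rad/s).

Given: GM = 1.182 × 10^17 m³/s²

n = √(GM / a³).
n = √(1.182e+17 / (8.119e+12)³) rad/s ≈ 1.486e-11 rad/s.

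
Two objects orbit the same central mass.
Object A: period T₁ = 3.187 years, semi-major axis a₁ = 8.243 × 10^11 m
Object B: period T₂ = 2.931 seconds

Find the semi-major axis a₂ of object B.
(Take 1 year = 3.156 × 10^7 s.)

Convert to SI: T₁ = 3.187 years = 1.00582e+08 s.
Kepler's third law: (T₁/T₂)² = (a₁/a₂)³ ⇒ a₂ = a₁ · (T₂/T₁)^(2/3).
T₂/T₁ = 2.931 / 1.00582e+08 = 2.91405e-08.
a₂ = 8.243e+11 · (2.91405e-08)^(2/3) m ≈ 7.806e+06 m = 7.806 × 10^6 m.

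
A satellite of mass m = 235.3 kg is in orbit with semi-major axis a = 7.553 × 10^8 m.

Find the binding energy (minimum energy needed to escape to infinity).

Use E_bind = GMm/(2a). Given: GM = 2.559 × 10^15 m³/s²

Total orbital energy is E = −GMm/(2a); binding energy is E_bind = −E = GMm/(2a).
E_bind = 2.559e+15 · 235.3 / (2 · 7.553e+08) J ≈ 3.986e+08 J = 398.6 MJ.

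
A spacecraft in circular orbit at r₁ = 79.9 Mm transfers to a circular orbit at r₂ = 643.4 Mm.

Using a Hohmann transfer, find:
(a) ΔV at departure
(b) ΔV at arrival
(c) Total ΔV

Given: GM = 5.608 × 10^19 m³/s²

Convert to SI: r₁ = 79.9 Mm = 7.99e+07 m; r₂ = 643.4 Mm = 6.434e+08 m.
Transfer semi-major axis: a_t = (r₁ + r₂)/2 = (7.99e+07 + 6.434e+08)/2 = 3.6165e+08 m.
Circular speeds: v₁ = √(GM/r₁) = 837781 m/s, v₂ = √(GM/r₂) = 295232 m/s.
Transfer speeds (vis-viva v² = GM(2/r − 1/a_t)): v₁ᵗ = 1.11745e+06 m/s, v₂ᵗ = 138769 m/s.
(a) ΔV₁ = |v₁ᵗ − v₁| ≈ 2.797e+05 m/s = 279.7 km/s.
(b) ΔV₂ = |v₂ − v₂ᵗ| ≈ 1.565e+05 m/s = 156.5 km/s.
(c) ΔV_total = ΔV₁ + ΔV₂ ≈ 4.361e+05 m/s = 436.1 km/s.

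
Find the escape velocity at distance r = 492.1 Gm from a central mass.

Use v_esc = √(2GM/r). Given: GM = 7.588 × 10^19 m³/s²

Convert to SI: r = 492.1 Gm = 4.921e+11 m.
Escape velocity comes from setting total energy to zero: ½v² − GM/r = 0 ⇒ v_esc = √(2GM / r).
v_esc = √(2 · 7.588e+19 / 4.921e+11) m/s ≈ 1.756e+04 m/s = 17.56 km/s.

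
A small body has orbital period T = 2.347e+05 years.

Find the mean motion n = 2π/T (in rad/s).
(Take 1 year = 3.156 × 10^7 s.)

Convert to SI: T = 2.347e+05 years = 7.40713e+12 s.
n = 2π / T.
n = 2π / 7.40713e+12 s ≈ 8.483e-13 rad/s.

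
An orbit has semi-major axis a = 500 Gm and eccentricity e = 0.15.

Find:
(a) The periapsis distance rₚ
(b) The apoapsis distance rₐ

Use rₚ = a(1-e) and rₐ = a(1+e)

Convert to SI: a = 500 Gm = 5e+11 m.
(a) rₚ = a(1 − e) = 5e+11 · (1 − 0.15) = 5e+11 · 0.85 ≈ 4.25e+11 m = 425 Gm.
(b) rₐ = a(1 + e) = 5e+11 · (1 + 0.15) = 5e+11 · 1.15 ≈ 5.75e+11 m = 575 Gm.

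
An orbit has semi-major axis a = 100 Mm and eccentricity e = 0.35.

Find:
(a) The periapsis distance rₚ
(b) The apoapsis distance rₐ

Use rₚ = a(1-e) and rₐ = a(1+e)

Convert to SI: a = 100 Mm = 1e+08 m.
(a) rₚ = a(1 − e) = 1e+08 · (1 − 0.35) = 1e+08 · 0.65 ≈ 6.5e+07 m = 65 Mm.
(b) rₐ = a(1 + e) = 1e+08 · (1 + 0.35) = 1e+08 · 1.35 ≈ 1.35e+08 m = 135 Mm.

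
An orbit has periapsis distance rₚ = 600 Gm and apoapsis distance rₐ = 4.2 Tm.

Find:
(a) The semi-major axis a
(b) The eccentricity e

Convert to SI: rₚ = 600 Gm = 6e+11 m; rₐ = 4.2 Tm = 4.2e+12 m.
(a) a = (rₚ + rₐ) / 2 = (6e+11 + 4.2e+12) / 2 ≈ 2.4e+12 m = 2.4 Tm.
(b) e = (rₐ − rₚ) / (rₐ + rₚ) = (4.2e+12 − 6e+11) / (4.2e+12 + 6e+11) ≈ 0.75.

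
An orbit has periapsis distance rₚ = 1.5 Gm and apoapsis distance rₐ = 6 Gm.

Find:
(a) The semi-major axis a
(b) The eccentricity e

Convert to SI: rₚ = 1.5 Gm = 1.5e+09 m; rₐ = 6 Gm = 6e+09 m.
(a) a = (rₚ + rₐ) / 2 = (1.5e+09 + 6e+09) / 2 ≈ 3.75e+09 m = 3.75 Gm.
(b) e = (rₐ − rₚ) / (rₐ + rₚ) = (6e+09 − 1.5e+09) / (6e+09 + 1.5e+09) ≈ 0.6.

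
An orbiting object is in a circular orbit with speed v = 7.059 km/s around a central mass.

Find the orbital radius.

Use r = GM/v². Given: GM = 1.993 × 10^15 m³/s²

Convert to SI: v = 7.059 km/s = 7059 m/s.
For a circular orbit, v² = GM / r, so r = GM / v².
r = 1.993e+15 / (7059)² m ≈ 4e+07 m = 40 Mm.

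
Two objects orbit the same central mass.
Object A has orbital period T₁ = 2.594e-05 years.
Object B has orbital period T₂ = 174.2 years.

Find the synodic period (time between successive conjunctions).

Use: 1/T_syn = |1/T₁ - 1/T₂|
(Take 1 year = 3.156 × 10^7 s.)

Convert to SI: T₁ = 2.594e-05 years = 818.666 s; T₂ = 174.2 years = 5.49775e+09 s.
T_syn = |T₁ · T₂ / (T₁ − T₂)|.
T_syn = |818.666 · 5.49775e+09 / (818.666 − 5.49775e+09)| s ≈ 818.7 s = 2.594e-05 years.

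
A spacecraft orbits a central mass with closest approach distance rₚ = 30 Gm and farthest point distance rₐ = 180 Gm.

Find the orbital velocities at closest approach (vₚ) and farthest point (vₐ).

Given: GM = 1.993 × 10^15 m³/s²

Convert to SI: rₚ = 30 Gm = 3e+10 m; rₐ = 180 Gm = 1.8e+11 m.
Use the vis-viva equation v² = GM(2/r − 1/a) with a = (rₚ + rₐ)/2 = (3e+10 + 1.8e+11)/2 = 1.05e+11 m.
vₚ = √(GM · (2/rₚ − 1/a)) = √(1.993e+15 · (2/3e+10 − 1/1.05e+11)) m/s ≈ 337.5 m/s = 337.5 m/s.
vₐ = √(GM · (2/rₐ − 1/a)) = √(1.993e+15 · (2/1.8e+11 − 1/1.05e+11)) m/s ≈ 56.24 m/s = 56.24 m/s.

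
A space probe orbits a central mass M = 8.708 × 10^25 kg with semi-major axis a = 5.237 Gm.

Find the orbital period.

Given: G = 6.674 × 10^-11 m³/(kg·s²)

Convert to SI: a = 5.237 Gm = 5.237e+09 m.
GM = G · M = 6.674e-11 · 8.708e+25 = 5.81172e+15 m³/s².
Kepler's third law: T = 2π √(a³ / GM).
Substituting a = 5.237e+09 m and GM = 5.81172e+15 m³/s²:
T = 2π √((5.237e+09)³ / 5.81172e+15) s
T ≈ 3.124e+07 s = 361.5 days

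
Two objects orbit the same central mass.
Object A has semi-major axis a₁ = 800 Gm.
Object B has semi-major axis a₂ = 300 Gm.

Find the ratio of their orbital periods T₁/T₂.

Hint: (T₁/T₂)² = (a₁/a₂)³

Convert to SI: a₁ = 800 Gm = 8e+11 m; a₂ = 300 Gm = 3e+11 m.
From Kepler's third law, (T₁/T₂)² = (a₁/a₂)³, so T₁/T₂ = (a₁/a₂)^(3/2).
a₁/a₂ = 8e+11 / 3e+11 = 2.66667.
T₁/T₂ = (2.66667)^(3/2) ≈ 4.355.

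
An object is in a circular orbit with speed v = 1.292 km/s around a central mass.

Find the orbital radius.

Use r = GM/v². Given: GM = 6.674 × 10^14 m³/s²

Convert to SI: v = 1.292 km/s = 1292 m/s.
For a circular orbit, v² = GM / r, so r = GM / v².
r = 6.674e+14 / (1292)² m ≈ 3.998e+08 m = 399.8 Mm.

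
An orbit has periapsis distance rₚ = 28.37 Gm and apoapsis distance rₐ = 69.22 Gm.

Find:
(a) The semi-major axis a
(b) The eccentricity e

Convert to SI: rₚ = 28.37 Gm = 2.837e+10 m; rₐ = 69.22 Gm = 6.922e+10 m.
(a) a = (rₚ + rₐ) / 2 = (2.837e+10 + 6.922e+10) / 2 ≈ 4.88e+10 m = 48.8 Gm.
(b) e = (rₐ − rₚ) / (rₐ + rₚ) = (6.922e+10 − 2.837e+10) / (6.922e+10 + 2.837e+10) ≈ 0.4186.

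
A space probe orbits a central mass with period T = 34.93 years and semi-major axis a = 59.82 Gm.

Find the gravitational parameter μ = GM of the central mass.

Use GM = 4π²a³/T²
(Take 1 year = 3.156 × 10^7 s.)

Convert to SI: T = 34.93 years = 1.10239e+09 s; a = 59.82 Gm = 5.982e+10 m.
GM = 4π² · a³ / T².
GM = 4π² · (5.982e+10)³ / (1.10239e+09)² m³/s² ≈ 6.954e+15 m³/s² = 6.954 × 10^15 m³/s².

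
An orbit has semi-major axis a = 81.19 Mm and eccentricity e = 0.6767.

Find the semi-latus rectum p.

Convert to SI: a = 81.19 Mm = 8.119e+07 m.
p = a (1 − e²).
p = 8.119e+07 · (1 − (0.6767)²) = 8.119e+07 · 0.542077 ≈ 4.401e+07 m = 44.01 Mm.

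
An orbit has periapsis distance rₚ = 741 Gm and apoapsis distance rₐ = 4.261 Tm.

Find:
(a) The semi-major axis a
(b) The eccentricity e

Convert to SI: rₚ = 741 Gm = 7.41e+11 m; rₐ = 4.261 Tm = 4.261e+12 m.
(a) a = (rₚ + rₐ) / 2 = (7.41e+11 + 4.261e+12) / 2 ≈ 2.501e+12 m = 2.501 Tm.
(b) e = (rₐ − rₚ) / (rₐ + rₚ) = (4.261e+12 − 7.41e+11) / (4.261e+12 + 7.41e+11) ≈ 0.7037.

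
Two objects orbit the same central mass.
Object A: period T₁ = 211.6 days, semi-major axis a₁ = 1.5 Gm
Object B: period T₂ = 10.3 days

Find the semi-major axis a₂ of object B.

Convert to SI: T₁ = 211.6 days = 1.82822e+07 s; a₁ = 1.5 Gm = 1.5e+09 m; T₂ = 10.3 days = 889920 s.
Kepler's third law: (T₁/T₂)² = (a₁/a₂)³ ⇒ a₂ = a₁ · (T₂/T₁)^(2/3).
T₂/T₁ = 889920 / 1.82822e+07 = 0.0486767.
a₂ = 1.5e+09 · (0.0486767)^(2/3) m ≈ 2e+08 m = 200 Mm.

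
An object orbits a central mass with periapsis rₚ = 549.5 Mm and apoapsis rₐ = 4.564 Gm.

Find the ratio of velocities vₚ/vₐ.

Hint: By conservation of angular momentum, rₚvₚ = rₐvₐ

Convert to SI: rₚ = 549.5 Mm = 5.495e+08 m; rₐ = 4.564 Gm = 4.564e+09 m.
Conservation of angular momentum gives rₚvₚ = rₐvₐ, so vₚ/vₐ = rₐ/rₚ.
vₚ/vₐ = 4.564e+09 / 5.495e+08 ≈ 8.306.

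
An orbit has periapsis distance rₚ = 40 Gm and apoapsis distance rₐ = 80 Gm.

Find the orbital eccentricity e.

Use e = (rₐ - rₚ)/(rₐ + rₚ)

Convert to SI: rₚ = 40 Gm = 4e+10 m; rₐ = 80 Gm = 8e+10 m.
e = (rₐ − rₚ) / (rₐ + rₚ).
e = (8e+10 − 4e+10) / (8e+10 + 4e+10) = 4e+10 / 1.2e+11 ≈ 0.3333.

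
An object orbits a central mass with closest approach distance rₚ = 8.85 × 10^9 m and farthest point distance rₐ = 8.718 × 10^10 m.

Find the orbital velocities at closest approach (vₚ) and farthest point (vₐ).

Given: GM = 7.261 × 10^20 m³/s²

Use the vis-viva equation v² = GM(2/r − 1/a) with a = (rₚ + rₐ)/2 = (8.85e+09 + 8.718e+10)/2 = 4.8015e+10 m.
vₚ = √(GM · (2/rₚ − 1/a)) = √(7.261e+20 · (2/8.85e+09 − 1/4.8015e+10)) m/s ≈ 3.86e+05 m/s = 386 km/s.
vₐ = √(GM · (2/rₐ − 1/a)) = √(7.261e+20 · (2/8.718e+10 − 1/4.8015e+10)) m/s ≈ 3.918e+04 m/s = 39.18 km/s.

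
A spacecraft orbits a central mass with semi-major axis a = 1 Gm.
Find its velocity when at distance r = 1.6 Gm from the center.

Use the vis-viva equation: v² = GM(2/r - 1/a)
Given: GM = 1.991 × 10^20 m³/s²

Convert to SI: a = 1 Gm = 1e+09 m; r = 1.6 Gm = 1.6e+09 m.
Vis-viva: v = √(GM · (2/r − 1/a)).
2/r − 1/a = 2/1.6e+09 − 1/1e+09 = 2.5e-10 m⁻¹.
v = √(1.991e+20 · 2.5e-10) m/s ≈ 2.231e+05 m/s = 223.1 km/s.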